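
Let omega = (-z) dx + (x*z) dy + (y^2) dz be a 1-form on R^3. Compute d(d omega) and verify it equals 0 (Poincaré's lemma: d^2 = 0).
d(d omega) = 0

Step 1: d omega = sum_{i<j} (∂f_j/∂x_i - ∂f_i/∂x_j) dx_i ∧ dx_j:
  coeff of dx ∧ dy: z
  coeff of dx ∧ dz: 1
  coeff of dy ∧ dz: -x + 2*y
Step 2: Apply d again to each 2-form coefficient. The only possible 3-form in R^3 is dx ∧ dy ∧ dz, with coefficient
  ∂(coeff of dy∧dz)/∂x - ∂(coeff of dx∧dz)/∂y + ∂(coeff of dx∧dy)/∂z
  = ∂/∂x (-x + 2*y) - ∂/∂y (1) + ∂/∂z (z).
Each of these terms simplifies to sums of mixed partials that cancel in pairs. The result is 0 (by equality of mixed partials for smooth functions — Schwarz / Clairaut).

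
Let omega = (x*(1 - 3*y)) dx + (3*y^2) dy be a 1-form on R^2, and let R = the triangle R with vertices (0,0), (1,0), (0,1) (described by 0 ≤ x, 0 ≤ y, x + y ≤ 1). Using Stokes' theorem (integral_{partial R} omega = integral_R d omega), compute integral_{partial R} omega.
integral_(partial R) omega = 1/2

Stokes: integral_partial_R omega = integral_R d omega with d omega = (∂Q/∂x - ∂P/∂y) dx ∧ dy.
  ∂Q/∂x = 0
  ∂P/∂y = -3*x
  integrand = ∂Q/∂x - ∂P/∂y = 3*x.
Integrating over R: integral_0^1 integral_0^{1-x} (3*x) dy dx = 1/2.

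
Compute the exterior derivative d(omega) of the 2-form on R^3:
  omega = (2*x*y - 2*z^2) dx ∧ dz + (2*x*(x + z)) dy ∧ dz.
d(omega) = (2*x + 2*z) dx ∧ dy ∧ dz

For a 2-form omega = sum_{i<j} g_{ij} dx_i ∧ dx_j, the exterior derivative is
  d(omega) = sum_{i<j} d(g_{ij}) ∧ dx_i ∧ dx_j = sum_{i<j, k} (∂g_{ij}/∂x_k) dx_k ∧ dx_i ∧ dx_j.
Expand each term, using dx_k ∧ dx_i ∧ dx_j = sgn(permutation) dx_{(a)} ∧ dx_{(b)} ∧ dx_{(c)} with (a < b < c) sorted:
  d(2*x*y - 2*z^2) includes (∂/∂y)(2*x*y - 2*z^2) dy = (2*x) dy, which multiplied by dx ∧ dz gives (-2*x) dx ∧ dy ∧ dz
  d(2*x*(x + z)) includes (∂/∂x)(2*x*(x + z)) dx = (4*x + 2*z) dx, which multiplied by dy ∧ dz gives (4*x + 2*z) dx ∧ dy ∧ dz
Collecting like 3-forms: d(omega) = (2*x + 2*z) dx ∧ dy ∧ dz.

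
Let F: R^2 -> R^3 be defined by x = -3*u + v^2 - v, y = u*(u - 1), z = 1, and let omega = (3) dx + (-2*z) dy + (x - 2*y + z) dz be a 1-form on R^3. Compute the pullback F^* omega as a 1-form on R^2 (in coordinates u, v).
F^* omega = (-4*u - 7) du + (6*v - 3) dv

Using F^*(f dg) = (f ∘ F) d(g ∘ F), substitute each coordinate x_i by F_i(u, v) in f_i, and replace dx_i by d F_i = (∂F_i/∂u) du + (∂F_i/∂v) dv.
  For the x component: f_1(F) = 3; d F_1 = (-3) du + (2*v - 1) dv
  For the y component: f_2(F) = -2; d F_2 = (2*u - 1) du + (0) dv
  For the z component: f_3(F) = -2*u^2 - u + v^2 - v + 1; d F_3 = (0) du + (0) dv
Combining and collecting du, dv coefficients:
  coeff of du: -4*u - 7
  coeff of dv: 6*v - 3
F^* omega = (-4*u - 7) du + (6*v - 3) dv.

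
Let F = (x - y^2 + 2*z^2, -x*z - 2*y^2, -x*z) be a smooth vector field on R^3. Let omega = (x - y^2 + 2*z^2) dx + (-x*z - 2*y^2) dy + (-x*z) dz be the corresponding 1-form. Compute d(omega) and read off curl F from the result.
d(omega) = (x) dy ∧ dz + (5*z) dz ∧ dx + (2*y - z) dx ∧ dy; curl F = (x, 5*z, 2*y - z)

d omega = sum_{i<j} (∂f_j/∂x_i - ∂f_i/∂x_j) dx_i ∧ dx_j. Under the identification (dy ∧ dz, dz ∧ dx, dx ∧ dy) ↔ (e_x, e_y, e_z), the coefficients are exactly the components of curl F. Compute:
  ∂R/∂y - ∂Q/∂z = (0) - (-x) = x
  ∂P/∂z - ∂R/∂x = (4*z) - (-z) = 5*z
  ∂Q/∂x - ∂P/∂y = (-z) - (-2*y) = 2*y - z.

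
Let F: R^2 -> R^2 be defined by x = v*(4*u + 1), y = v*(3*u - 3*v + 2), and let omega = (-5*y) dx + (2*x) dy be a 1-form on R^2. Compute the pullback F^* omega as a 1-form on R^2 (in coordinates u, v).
F^* omega = (v^2*(-36*u + 60*v - 34)) du + (3*v*(-12*u^2 + 4*u*v - 11*u + v - 2)) dv

Using F^*(f dg) = (f ∘ F) d(g ∘ F), substitute each coordinate x_i by F_i(u, v) in f_i, and replace dx_i by d F_i = (∂F_i/∂u) du + (∂F_i/∂v) dv.
  For the x component: f_1(F) = 5*v*(-3*u + 3*v - 2); d F_1 = (4*v) du + (4*u + 1) dv
  For the y component: f_2(F) = 2*v*(4*u + 1); d F_2 = (3*v) du + (3*u - 6*v + 2) dv
Combining and collecting du, dv coefficients:
  coeff of du: v^2*(-36*u + 60*v - 34)
  coeff of dv: 3*v*(-12*u^2 + 4*u*v - 11*u + v - 2)
F^* omega = (v^2*(-36*u + 60*v - 34)) du + (3*v*(-12*u^2 + 4*u*v - 11*u + v - 2)) dv.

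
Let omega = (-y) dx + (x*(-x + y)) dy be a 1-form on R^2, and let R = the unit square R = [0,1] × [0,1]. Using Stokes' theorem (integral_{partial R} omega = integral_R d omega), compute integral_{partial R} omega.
integral_(partial R) omega = 1/2

Stokes: integral_partial_R omega = integral_R d omega with d omega = (∂Q/∂x - ∂P/∂y) dx ∧ dy.
  ∂Q/∂x = -2*x + y
  ∂P/∂y = -1
  integrand = ∂Q/∂x - ∂P/∂y = -2*x + y + 1.
Integrating over R: integral_0^1 integral_0^1 (-2*x + y + 1) dx dy = 1/2.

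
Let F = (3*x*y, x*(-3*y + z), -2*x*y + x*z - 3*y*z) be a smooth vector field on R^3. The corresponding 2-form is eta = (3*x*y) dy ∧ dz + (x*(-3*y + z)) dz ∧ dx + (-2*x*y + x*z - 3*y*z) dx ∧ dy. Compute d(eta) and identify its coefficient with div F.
d(eta) = (-2*x) dx ∧ dy ∧ dz; div F = -2*x

For a 2-form in R^3 of the form above, applying d gives a 3-form with coefficient ∂P/∂x + ∂Q/∂y + ∂R/∂z:
  ∂P/∂x = 3*y
  ∂Q/∂y = -3*x
  ∂R/∂z = x - 3*y
Sum = -2*x, which is exactly div F.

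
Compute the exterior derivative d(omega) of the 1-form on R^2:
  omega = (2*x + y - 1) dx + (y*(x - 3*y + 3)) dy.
d(omega) = (y - 1) dx ∧ dy

For a 1-form omega = sum_i f_i dx_i, the exterior derivative is
  d(omega) = sum_{i < j} (∂f_j/∂x_i - ∂f_i/∂x_j) dx_i ∧ dx_j.
  coefficient of dx ∧ dy: ∂f_2/∂x - ∂f_1/∂y = ∂(y*(x - 3*y + 3))/∂x - ∂(2*x + y - 1)/∂y = y - 1
Assembling: d(omega) = (y - 1) dx ∧ dy.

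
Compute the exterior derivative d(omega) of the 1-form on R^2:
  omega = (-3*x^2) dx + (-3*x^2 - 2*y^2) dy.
d(omega) = (-6*x) dx ∧ dy

For a 1-form omega = sum_i f_i dx_i, the exterior derivative is
  d(omega) = sum_{i < j} (∂f_j/∂x_i - ∂f_i/∂x_j) dx_i ∧ dx_j.
  coefficient of dx ∧ dy: ∂f_2/∂x - ∂f_1/∂y = ∂(-3*x^2 - 2*y^2)/∂x - ∂(-3*x^2)/∂y = -6*x
Assembling: d(omega) = (-6*x) dx ∧ dy.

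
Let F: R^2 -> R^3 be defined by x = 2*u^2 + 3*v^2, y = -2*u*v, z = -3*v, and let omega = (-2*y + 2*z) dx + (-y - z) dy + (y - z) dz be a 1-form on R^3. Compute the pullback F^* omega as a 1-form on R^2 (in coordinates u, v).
F^* omega = (2*v*(8*u^2 - 2*u*v - 12*u - 3*v)) du + (v*(-4*u^2 + 24*u*v - 36*v - 9)) dv

Using F^*(f dg) = (f ∘ F) d(g ∘ F), substitute each coordinate x_i by F_i(u, v) in f_i, and replace dx_i by d F_i = (∂F_i/∂u) du + (∂F_i/∂v) dv.
  For the x component: f_1(F) = 2*v*(2*u - 3); d F_1 = (4*u) du + (6*v) dv
  For the y component: f_2(F) = v*(2*u + 3); d F_2 = (-2*v) du + (-2*u) dv
  For the z component: f_3(F) = v*(3 - 2*u); d F_3 = (0) du + (-3) dv
Combining and collecting du, dv coefficients:
  coeff of du: 2*v*(8*u^2 - 2*u*v - 12*u - 3*v)
  coeff of dv: v*(-4*u^2 + 24*u*v - 36*v - 9)
F^* omega = (2*v*(8*u^2 - 2*u*v - 12*u - 3*v)) du + (v*(-4*u^2 + 24*u*v - 36*v - 9)) dv.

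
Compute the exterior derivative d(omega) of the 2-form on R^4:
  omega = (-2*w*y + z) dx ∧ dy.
d(omega) = (1) dx ∧ dy ∧ dz + (-2*y) dx ∧ dy ∧ dw

For a 2-form omega = sum_{i<j} g_{ij} dx_i ∧ dx_j, the exterior derivative is
  d(omega) = sum_{i<j} d(g_{ij}) ∧ dx_i ∧ dx_j = sum_{i<j, k} (∂g_{ij}/∂x_k) dx_k ∧ dx_i ∧ dx_j.
Expand each term, using dx_k ∧ dx_i ∧ dx_j = sgn(permutation) dx_{(a)} ∧ dx_{(b)} ∧ dx_{(c)} with (a < b < c) sorted:
  d(-2*w*y + z) includes (∂/∂z)(-2*w*y + z) dz = (1) dz, which multiplied by dx ∧ dy gives (1) dx ∧ dy ∧ dz
  d(-2*w*y + z) includes (∂/∂w)(-2*w*y + z) dw = (-2*y) dw, which multiplied by dx ∧ dy gives (-2*y) dx ∧ dy ∧ dw
Collecting like 3-forms: d(omega) = (1) dx ∧ dy ∧ dz + (-2*y) dx ∧ dy ∧ dw.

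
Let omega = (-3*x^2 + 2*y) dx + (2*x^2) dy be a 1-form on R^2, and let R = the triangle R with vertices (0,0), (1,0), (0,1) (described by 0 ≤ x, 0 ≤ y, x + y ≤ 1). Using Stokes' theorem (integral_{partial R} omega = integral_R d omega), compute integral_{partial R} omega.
integral_(partial R) omega = -1/3

Stokes: integral_partial_R omega = integral_R d omega with d omega = (∂Q/∂x - ∂P/∂y) dx ∧ dy.
  ∂Q/∂x = 4*x
  ∂P/∂y = 2
  integrand = ∂Q/∂x - ∂P/∂y = 4*x - 2.
Integrating over R: integral_0^1 integral_0^{1-x} (4*x - 2) dy dx = -1/3.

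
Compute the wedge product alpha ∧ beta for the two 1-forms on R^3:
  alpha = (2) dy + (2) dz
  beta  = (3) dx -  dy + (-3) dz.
alpha ∧ beta = (-6) dx ∧ dy + (-4) dy ∧ dz + (-6) dx ∧ dz

Distribute the wedge, using dx_i ∧ dx_j = -dx_j ∧ dx_i and dx_i ∧ dx_i = 0. For each pair (i, j) with i < j, the coefficient of dx_i ∧ dx_j in alpha ∧ beta is (alpha_i * beta_j - alpha_j * beta_i). Collecting: alpha ∧ beta = (-6) dx ∧ dy + (-4) dy ∧ dz + (-6) dx ∧ dz.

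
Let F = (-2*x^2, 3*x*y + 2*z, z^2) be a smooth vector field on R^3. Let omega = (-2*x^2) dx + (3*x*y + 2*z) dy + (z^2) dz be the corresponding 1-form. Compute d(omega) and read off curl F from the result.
d(omega) = (-2) dy ∧ dz + (0) dz ∧ dx + (3*y) dx ∧ dy; curl F = (-2, 0, 3*y)

d omega = sum_{i<j} (∂f_j/∂x_i - ∂f_i/∂x_j) dx_i ∧ dx_j. Under the identification (dy ∧ dz, dz ∧ dx, dx ∧ dy) ↔ (e_x, e_y, e_z), the coefficients are exactly the components of curl F. Compute:
  ∂R/∂y - ∂Q/∂z = (0) - (2) = -2
  ∂P/∂z - ∂R/∂x = (0) - (0) = 0
  ∂Q/∂x - ∂P/∂y = (3*y) - (0) = 3*y.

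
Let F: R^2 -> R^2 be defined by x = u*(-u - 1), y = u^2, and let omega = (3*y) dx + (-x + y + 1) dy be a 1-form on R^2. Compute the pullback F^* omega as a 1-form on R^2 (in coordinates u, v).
F^* omega = (u*(-2*u^2 - u + 2)) du

Using F^*(f dg) = (f ∘ F) d(g ∘ F), substitute each coordinate x_i by F_i(u, v) in f_i, and replace dx_i by d F_i = (∂F_i/∂u) du + (∂F_i/∂v) dv.
  For the x component: f_1(F) = 3*u^2; d F_1 = (-2*u - 1) du + (0) dv
  For the y component: f_2(F) = 2*u^2 + u + 1; d F_2 = (2*u) du + (0) dv
Combining and collecting du, dv coefficients:
  coeff of du: u*(-2*u^2 - u + 2)
  coeff of dv: 0
F^* omega = (u*(-2*u^2 - u + 2)) du.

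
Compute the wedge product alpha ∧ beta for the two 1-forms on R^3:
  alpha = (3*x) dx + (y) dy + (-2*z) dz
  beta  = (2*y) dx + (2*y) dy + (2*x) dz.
alpha ∧ beta = (2*y*(3*x - y)) dx ∧ dy + (6*x^2 + 4*y*z) dx ∧ dz + (2*y*(x + 2*z)) dy ∧ dz

Distribute the wedge, using dx_i ∧ dx_j = -dx_j ∧ dx_i and dx_i ∧ dx_i = 0. For each pair (i, j) with i < j, the coefficient of dx_i ∧ dx_j in alpha ∧ beta is (alpha_i * beta_j - alpha_j * beta_i). Collecting: alpha ∧ beta = (2*y*(3*x - y)) dx ∧ dy + (6*x^2 + 4*y*z) dx ∧ dz + (2*y*(x + 2*z)) dy ∧ dz.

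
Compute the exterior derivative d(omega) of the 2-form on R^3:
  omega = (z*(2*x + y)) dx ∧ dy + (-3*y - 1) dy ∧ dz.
d(omega) = (2*x + y) dx ∧ dy ∧ dz

For a 2-form omega = sum_{i<j} g_{ij} dx_i ∧ dx_j, the exterior derivative is
  d(omega) = sum_{i<j} d(g_{ij}) ∧ dx_i ∧ dx_j = sum_{i<j, k} (∂g_{ij}/∂x_k) dx_k ∧ dx_i ∧ dx_j.
Expand each term, using dx_k ∧ dx_i ∧ dx_j = sgn(permutation) dx_{(a)} ∧ dx_{(b)} ∧ dx_{(c)} with (a < b < c) sorted:
  d(z*(2*x + y)) includes (∂/∂z)(z*(2*x + y)) dz = (2*x + y) dz, which multiplied by dx ∧ dy gives (2*x + y) dx ∧ dy ∧ dz
Collecting like 3-forms: d(omega) = (2*x + y) dx ∧ dy ∧ dz.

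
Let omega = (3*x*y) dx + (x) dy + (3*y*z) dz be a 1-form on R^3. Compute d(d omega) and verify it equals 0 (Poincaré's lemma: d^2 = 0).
d(d omega) = 0

Step 1: d omega = sum_{i<j} (∂f_j/∂x_i - ∂f_i/∂x_j) dx_i ∧ dx_j:
  coeff of dx ∧ dy: 1 - 3*x
  coeff of dx ∧ dz: 0
  coeff of dy ∧ dz: 3*z
Step 2: Apply d again to each 2-form coefficient. The only possible 3-form in R^3 is dx ∧ dy ∧ dz, with coefficient
  ∂(coeff of dy∧dz)/∂x - ∂(coeff of dx∧dz)/∂y + ∂(coeff of dx∧dy)/∂z
  = ∂/∂x (3*z) - ∂/∂y (0) + ∂/∂z (1 - 3*x).
Each of these terms simplifies to sums of mixed partials that cancel in pairs. The result is 0 (by equality of mixed partials for smooth functions — Schwarz / Clairaut).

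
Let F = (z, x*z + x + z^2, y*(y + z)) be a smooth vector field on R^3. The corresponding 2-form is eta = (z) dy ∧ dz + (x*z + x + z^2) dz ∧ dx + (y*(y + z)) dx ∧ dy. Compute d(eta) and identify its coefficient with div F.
d(eta) = (y) dx ∧ dy ∧ dz; div F = y

For a 2-form in R^3 of the form above, applying d gives a 3-form with coefficient ∂P/∂x + ∂Q/∂y + ∂R/∂z:
  ∂P/∂x = 0
  ∂Q/∂y = 0
  ∂R/∂z = y
Sum = y, which is exactly div F.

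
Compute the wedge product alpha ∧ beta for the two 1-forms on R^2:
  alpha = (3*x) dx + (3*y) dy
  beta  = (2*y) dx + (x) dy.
alpha ∧ beta = (3*x^2 - 6*y^2) dx ∧ dy

Distribute the wedge, using dx_i ∧ dx_j = -dx_j ∧ dx_i and dx_i ∧ dx_i = 0. For each pair (i, j) with i < j, the coefficient of dx_i ∧ dx_j in alpha ∧ beta is (alpha_i * beta_j - alpha_j * beta_i). Collecting: alpha ∧ beta = (3*x^2 - 6*y^2) dx ∧ dy.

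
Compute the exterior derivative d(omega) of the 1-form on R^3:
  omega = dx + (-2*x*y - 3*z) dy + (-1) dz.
d(omega) = (-2*y) dx ∧ dy + (3) dy ∧ dz

For a 1-form omega = sum_i f_i dx_i, the exterior derivative is
  d(omega) = sum_{i < j} (∂f_j/∂x_i - ∂f_i/∂x_j) dx_i ∧ dx_j.
  coefficient of dx ∧ dy: ∂f_2/∂x - ∂f_1/∂y = ∂(-2*x*y - 3*z)/∂x - ∂(1)/∂y = -2*y
  coefficient of dy ∧ dz: ∂f_3/∂y - ∂f_2/∂z = ∂(-1)/∂y - ∂(-2*x*y - 3*z)/∂z = 3
Assembling: d(omega) = (-2*y) dx ∧ dy + (3) dy ∧ dz.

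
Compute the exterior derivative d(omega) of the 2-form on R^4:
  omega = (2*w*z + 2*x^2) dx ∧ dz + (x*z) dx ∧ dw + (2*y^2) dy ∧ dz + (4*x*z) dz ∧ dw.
d(omega) = (-x + 6*z) dx ∧ dz ∧ dw

For a 2-form omega = sum_{i<j} g_{ij} dx_i ∧ dx_j, the exterior derivative is
  d(omega) = sum_{i<j} d(g_{ij}) ∧ dx_i ∧ dx_j = sum_{i<j, k} (∂g_{ij}/∂x_k) dx_k ∧ dx_i ∧ dx_j.
Expand each term, using dx_k ∧ dx_i ∧ dx_j = sgn(permutation) dx_{(a)} ∧ dx_{(b)} ∧ dx_{(c)} with (a < b < c) sorted:
  d(2*w*z + 2*x^2) includes (∂/∂w)(2*w*z + 2*x^2) dw = (2*z) dw, which multiplied by dx ∧ dz gives (2*z) dx ∧ dz ∧ dw
  d(x*z) includes (∂/∂z)(x*z) dz = (x) dz, which multiplied by dx ∧ dw gives (-x) dx ∧ dz ∧ dw
  d(4*x*z) includes (∂/∂x)(4*x*z) dx = (4*z) dx, which multiplied by dz ∧ dw gives (4*z) dx ∧ dz ∧ dw
Collecting like 3-forms: d(omega) = (-x + 6*z) dx ∧ dz ∧ dw.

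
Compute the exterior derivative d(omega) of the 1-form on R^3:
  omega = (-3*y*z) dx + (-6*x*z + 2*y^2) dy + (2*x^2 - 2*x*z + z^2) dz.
d(omega) = (-3*z) dx ∧ dy + (4*x + 3*y - 2*z) dx ∧ dz + (6*x) dy ∧ dz

For a 1-form omega = sum_i f_i dx_i, the exterior derivative is
  d(omega) = sum_{i < j} (∂f_j/∂x_i - ∂f_i/∂x_j) dx_i ∧ dx_j.
  coefficient of dx ∧ dy: ∂f_2/∂x - ∂f_1/∂y = ∂(-6*x*z + 2*y^2)/∂x - ∂(-3*y*z)/∂y = -3*z
  coefficient of dx ∧ dz: ∂f_3/∂x - ∂f_1/∂z = ∂(2*x^2 - 2*x*z + z^2)/∂x - ∂(-3*y*z)/∂z = 4*x + 3*y - 2*z
  coefficient of dy ∧ dz: ∂f_3/∂y - ∂f_2/∂z = ∂(2*x^2 - 2*x*z + z^2)/∂y - ∂(-6*x*z + 2*y^2)/∂z = 6*x
Assembling: d(omega) = (-3*z) dx ∧ dy + (4*x + 3*y - 2*z) dx ∧ dz + (6*x) dy ∧ dz.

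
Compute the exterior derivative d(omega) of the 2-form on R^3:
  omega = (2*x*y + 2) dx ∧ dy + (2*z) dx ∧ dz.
d(omega) = 0

For a 2-form omega = sum_{i<j} g_{ij} dx_i ∧ dx_j, the exterior derivative is
  d(omega) = sum_{i<j} d(g_{ij}) ∧ dx_i ∧ dx_j = sum_{i<j, k} (∂g_{ij}/∂x_k) dx_k ∧ dx_i ∧ dx_j.
Expand each term, using dx_k ∧ dx_i ∧ dx_j = sgn(permutation) dx_{(a)} ∧ dx_{(b)} ∧ dx_{(c)} with (a < b < c) sorted:

Collecting like 3-forms: d(omega) = 0.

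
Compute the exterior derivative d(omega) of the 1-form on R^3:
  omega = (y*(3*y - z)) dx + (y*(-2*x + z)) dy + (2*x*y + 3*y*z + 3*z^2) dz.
d(omega) = (-8*y + z) dx ∧ dy + (3*y) dx ∧ dz + (2*x - y + 3*z) dy ∧ dz

For a 1-form omega = sum_i f_i dx_i, the exterior derivative is
  d(omega) = sum_{i < j} (∂f_j/∂x_i - ∂f_i/∂x_j) dx_i ∧ dx_j.
  coefficient of dx ∧ dy: ∂f_2/∂x - ∂f_1/∂y = ∂(y*(-2*x + z))/∂x - ∂(y*(3*y - z))/∂y = -8*y + z
  coefficient of dx ∧ dz: ∂f_3/∂x - ∂f_1/∂z = ∂(2*x*y + 3*y*z + 3*z^2)/∂x - ∂(y*(3*y - z))/∂z = 3*y
  coefficient of dy ∧ dz: ∂f_3/∂y - ∂f_2/∂z = ∂(2*x*y + 3*y*z + 3*z^2)/∂y - ∂(y*(-2*x + z))/∂z = 2*x - y + 3*z
Assembling: d(omega) = (-8*y + z) dx ∧ dy + (3*y) dx ∧ dz + (2*x - y + 3*z) dy ∧ dz.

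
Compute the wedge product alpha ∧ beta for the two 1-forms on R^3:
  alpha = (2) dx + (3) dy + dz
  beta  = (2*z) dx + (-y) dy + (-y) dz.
alpha ∧ beta = (-2*y - 6*z) dx ∧ dy + (-2*y - 2*z) dx ∧ dz + (-2*y) dy ∧ dz

Distribute the wedge, using dx_i ∧ dx_j = -dx_j ∧ dx_i and dx_i ∧ dx_i = 0. For each pair (i, j) with i < j, the coefficient of dx_i ∧ dx_j in alpha ∧ beta is (alpha_i * beta_j - alpha_j * beta_i). Collecting: alpha ∧ beta = (-2*y - 6*z) dx ∧ dy + (-2*y - 2*z) dx ∧ dz + (-2*y) dy ∧ dz.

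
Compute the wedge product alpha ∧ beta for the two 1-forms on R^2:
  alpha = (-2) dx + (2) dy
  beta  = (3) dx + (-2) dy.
alpha ∧ beta = (-2) dx ∧ dy

Distribute the wedge, using dx_i ∧ dx_j = -dx_j ∧ dx_i and dx_i ∧ dx_i = 0. For each pair (i, j) with i < j, the coefficient of dx_i ∧ dx_j in alpha ∧ beta is (alpha_i * beta_j - alpha_j * beta_i). Collecting: alpha ∧ beta = (-2) dx ∧ dy.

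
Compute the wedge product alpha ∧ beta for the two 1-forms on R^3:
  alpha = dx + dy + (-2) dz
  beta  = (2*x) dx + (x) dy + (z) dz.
alpha ∧ beta = (-x) dx ∧ dy + (4*x + z) dx ∧ dz + (2*x + z) dy ∧ dz

Distribute the wedge, using dx_i ∧ dx_j = -dx_j ∧ dx_i and dx_i ∧ dx_i = 0. For each pair (i, j) with i < j, the coefficient of dx_i ∧ dx_j in alpha ∧ beta is (alpha_i * beta_j - alpha_j * beta_i). Collecting: alpha ∧ beta = (-x) dx ∧ dy + (4*x + z) dx ∧ dz + (2*x + z) dy ∧ dz.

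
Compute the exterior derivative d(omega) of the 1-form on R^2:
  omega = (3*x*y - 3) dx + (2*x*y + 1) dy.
d(omega) = (-3*x + 2*y) dx ∧ dy

For a 1-form omega = sum_i f_i dx_i, the exterior derivative is
  d(omega) = sum_{i < j} (∂f_j/∂x_i - ∂f_i/∂x_j) dx_i ∧ dx_j.
  coefficient of dx ∧ dy: ∂f_2/∂x - ∂f_1/∂y = ∂(2*x*y + 1)/∂x - ∂(3*x*y - 3)/∂y = -3*x + 2*y
Assembling: d(omega) = (-3*x + 2*y) dx ∧ dy.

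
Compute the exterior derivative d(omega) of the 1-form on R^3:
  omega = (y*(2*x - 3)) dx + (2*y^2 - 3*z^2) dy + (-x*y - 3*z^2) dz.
d(omega) = (3 - 2*x) dx ∧ dy + (-y) dx ∧ dz + (-x + 6*z) dy ∧ dz

For a 1-form omega = sum_i f_i dx_i, the exterior derivative is
  d(omega) = sum_{i < j} (∂f_j/∂x_i - ∂f_i/∂x_j) dx_i ∧ dx_j.
  coefficient of dx ∧ dy: ∂f_2/∂x - ∂f_1/∂y = ∂(2*y^2 - 3*z^2)/∂x - ∂(y*(2*x - 3))/∂y = 3 - 2*x
  coefficient of dx ∧ dz: ∂f_3/∂x - ∂f_1/∂z = ∂(-x*y - 3*z^2)/∂x - ∂(y*(2*x - 3))/∂z = -y
  coefficient of dy ∧ dz: ∂f_3/∂y - ∂f_2/∂z = ∂(-x*y - 3*z^2)/∂y - ∂(2*y^2 - 3*z^2)/∂z = -x + 6*z
Assembling: d(omega) = (3 - 2*x) dx ∧ dy + (-y) dx ∧ dz + (-x + 6*z) dy ∧ dz.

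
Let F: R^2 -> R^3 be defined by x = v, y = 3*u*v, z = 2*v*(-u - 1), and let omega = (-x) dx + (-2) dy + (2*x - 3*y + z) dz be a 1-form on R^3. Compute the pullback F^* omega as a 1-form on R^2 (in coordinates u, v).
F^* omega = (2*v*(11*u*v - 3)) du + (22*u^2*v + 22*u*v - 6*u - v) dv

Using F^*(f dg) = (f ∘ F) d(g ∘ F), substitute each coordinate x_i by F_i(u, v) in f_i, and replace dx_i by d F_i = (∂F_i/∂u) du + (∂F_i/∂v) dv.
  For the x component: f_1(F) = -v; d F_1 = (0) du + (1) dv
  For the y component: f_2(F) = -2; d F_2 = (3*v) du + (3*u) dv
  For the z component: f_3(F) = -11*u*v; d F_3 = (-2*v) du + (-2*u - 2) dv
Combining and collecting du, dv coefficients:
  coeff of du: 2*v*(11*u*v - 3)
  coeff of dv: 22*u^2*v + 22*u*v - 6*u - v
F^* omega = (2*v*(11*u*v - 3)) du + (22*u^2*v + 22*u*v - 6*u - v) dv.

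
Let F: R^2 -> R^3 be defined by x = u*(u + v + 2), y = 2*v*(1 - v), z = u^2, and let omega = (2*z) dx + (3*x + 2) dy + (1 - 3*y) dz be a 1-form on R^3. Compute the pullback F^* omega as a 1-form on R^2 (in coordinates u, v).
F^* omega = (2*u*(2*u^2 + u*v + 2*u + 6*v^2 - 6*v + 1)) du + (2*u^3 - 12*u^2*v + 6*u^2 - 12*u*v^2 - 18*u*v + 12*u - 8*v + 4) dv

Using F^*(f dg) = (f ∘ F) d(g ∘ F), substitute each coordinate x_i by F_i(u, v) in f_i, and replace dx_i by d F_i = (∂F_i/∂u) du + (∂F_i/∂v) dv.
  For the x component: f_1(F) = 2*u^2; d F_1 = (2*u + v + 2) du + (u) dv
  For the y component: f_2(F) = 3*u^2 + 3*u*v + 6*u + 2; d F_2 = (0) du + (2 - 4*v) dv
  For the z component: f_3(F) = 6*v^2 - 6*v + 1; d F_3 = (2*u) du + (0) dv
Combining and collecting du, dv coefficients:
  coeff of du: 2*u*(2*u^2 + u*v + 2*u + 6*v^2 - 6*v + 1)
  coeff of dv: 2*u^3 - 12*u^2*v + 6*u^2 - 12*u*v^2 - 18*u*v + 12*u - 8*v + 4
F^* omega = (2*u*(2*u^2 + u*v + 2*u + 6*v^2 - 6*v + 1)) du + (2*u^3 - 12*u^2*v + 6*u^2 - 12*u*v^2 - 18*u*v + 12*u - 8*v + 4) dv.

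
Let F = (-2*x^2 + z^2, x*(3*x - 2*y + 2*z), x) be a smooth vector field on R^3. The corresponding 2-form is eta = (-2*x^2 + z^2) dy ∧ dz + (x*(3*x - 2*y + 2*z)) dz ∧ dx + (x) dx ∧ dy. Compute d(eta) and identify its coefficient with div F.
d(eta) = (-6*x) dx ∧ dy ∧ dz; div F = -6*x

For a 2-form in R^3 of the form above, applying d gives a 3-form with coefficient ∂P/∂x + ∂Q/∂y + ∂R/∂z:
  ∂P/∂x = -4*x
  ∂Q/∂y = -2*x
  ∂R/∂z = 0
Sum = -6*x, which is exactly div F.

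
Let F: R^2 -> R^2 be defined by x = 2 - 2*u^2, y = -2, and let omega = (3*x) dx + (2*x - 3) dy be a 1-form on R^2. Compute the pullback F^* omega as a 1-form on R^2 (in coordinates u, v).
F^* omega = (24*u*(u^2 - 1)) du

Using F^*(f dg) = (f ∘ F) d(g ∘ F), substitute each coordinate x_i by F_i(u, v) in f_i, and replace dx_i by d F_i = (∂F_i/∂u) du + (∂F_i/∂v) dv.
  For the x component: f_1(F) = 6 - 6*u^2; d F_1 = (-4*u) du + (0) dv
  For the y component: f_2(F) = 1 - 4*u^2; d F_2 = (0) du + (0) dv
Combining and collecting du, dv coefficients:
  coeff of du: 24*u*(u^2 - 1)
  coeff of dv: 0
F^* omega = (24*u*(u^2 - 1)) du.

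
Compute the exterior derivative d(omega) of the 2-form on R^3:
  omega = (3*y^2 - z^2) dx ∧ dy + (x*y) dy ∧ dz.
d(omega) = (y - 2*z) dx ∧ dy ∧ dz

For a 2-form omega = sum_{i<j} g_{ij} dx_i ∧ dx_j, the exterior derivative is
  d(omega) = sum_{i<j} d(g_{ij}) ∧ dx_i ∧ dx_j = sum_{i<j, k} (∂g_{ij}/∂x_k) dx_k ∧ dx_i ∧ dx_j.
Expand each term, using dx_k ∧ dx_i ∧ dx_j = sgn(permutation) dx_{(a)} ∧ dx_{(b)} ∧ dx_{(c)} with (a < b < c) sorted:
  d(3*y^2 - z^2) includes (∂/∂z)(3*y^2 - z^2) dz = (-2*z) dz, which multiplied by dx ∧ dy gives (-2*z) dx ∧ dy ∧ dz
  d(x*y) includes (∂/∂x)(x*y) dx = (y) dx, which multiplied by dy ∧ dz gives (y) dx ∧ dy ∧ dz
Collecting like 3-forms: d(omega) = (y - 2*z) dx ∧ dy ∧ dz.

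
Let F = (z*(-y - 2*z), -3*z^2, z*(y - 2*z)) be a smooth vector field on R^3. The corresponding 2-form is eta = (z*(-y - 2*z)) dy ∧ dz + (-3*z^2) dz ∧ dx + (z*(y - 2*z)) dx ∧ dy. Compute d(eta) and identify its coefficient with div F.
d(eta) = (y - 4*z) dx ∧ dy ∧ dz; div F = y - 4*z

For a 2-form in R^3 of the form above, applying d gives a 3-form with coefficient ∂P/∂x + ∂Q/∂y + ∂R/∂z:
  ∂P/∂x = 0
  ∂Q/∂y = 0
  ∂R/∂z = y - 4*z
Sum = y - 4*z, which is exactly div F.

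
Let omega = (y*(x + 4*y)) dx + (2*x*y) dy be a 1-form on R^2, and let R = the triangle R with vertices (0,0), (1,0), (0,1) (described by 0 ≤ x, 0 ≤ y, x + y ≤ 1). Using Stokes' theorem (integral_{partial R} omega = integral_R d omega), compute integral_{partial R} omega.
integral_(partial R) omega = -7/6

Stokes: integral_partial_R omega = integral_R d omega with d omega = (∂Q/∂x - ∂P/∂y) dx ∧ dy.
  ∂Q/∂x = 2*y
  ∂P/∂y = x + 8*y
  integrand = ∂Q/∂x - ∂P/∂y = -x - 6*y.
Integrating over R: integral_0^1 integral_0^{1-x} (-x - 6*y) dy dx = -7/6.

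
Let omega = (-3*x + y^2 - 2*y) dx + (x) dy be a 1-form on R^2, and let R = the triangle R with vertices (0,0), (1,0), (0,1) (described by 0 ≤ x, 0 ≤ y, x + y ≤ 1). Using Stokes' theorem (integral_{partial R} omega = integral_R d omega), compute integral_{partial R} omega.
integral_(partial R) omega = 7/6

Stokes: integral_partial_R omega = integral_R d omega with d omega = (∂Q/∂x - ∂P/∂y) dx ∧ dy.
  ∂Q/∂x = 1
  ∂P/∂y = 2*y - 2
  integrand = ∂Q/∂x - ∂P/∂y = 3 - 2*y.
Integrating over R: integral_0^1 integral_0^{1-x} (3 - 2*y) dy dx = 7/6.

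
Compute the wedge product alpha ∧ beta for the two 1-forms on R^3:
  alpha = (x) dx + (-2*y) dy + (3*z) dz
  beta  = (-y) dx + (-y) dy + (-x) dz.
alpha ∧ beta = (-y*(x + 2*y)) dx ∧ dy + (-x^2 + 3*y*z) dx ∧ dz + (y*(2*x + 3*z)) dy ∧ dz

Distribute the wedge, using dx_i ∧ dx_j = -dx_j ∧ dx_i and dx_i ∧ dx_i = 0. For each pair (i, j) with i < j, the coefficient of dx_i ∧ dx_j in alpha ∧ beta is (alpha_i * beta_j - alpha_j * beta_i). Collecting: alpha ∧ beta = (-y*(x + 2*y)) dx ∧ dy + (-x^2 + 3*y*z) dx ∧ dz + (y*(2*x + 3*z)) dy ∧ dz.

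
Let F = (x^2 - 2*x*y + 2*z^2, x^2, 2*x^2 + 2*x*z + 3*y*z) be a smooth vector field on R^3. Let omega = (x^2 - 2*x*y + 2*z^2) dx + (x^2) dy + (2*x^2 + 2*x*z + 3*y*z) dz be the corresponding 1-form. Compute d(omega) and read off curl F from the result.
d(omega) = (3*z) dy ∧ dz + (-4*x + 2*z) dz ∧ dx + (4*x) dx ∧ dy; curl F = (3*z, -4*x + 2*z, 4*x)

d omega = sum_{i<j} (∂f_j/∂x_i - ∂f_i/∂x_j) dx_i ∧ dx_j. Under the identification (dy ∧ dz, dz ∧ dx, dx ∧ dy) ↔ (e_x, e_y, e_z), the coefficients are exactly the components of curl F. Compute:
  ∂R/∂y - ∂Q/∂z = (3*z) - (0) = 3*z
  ∂P/∂z - ∂R/∂x = (4*z) - (4*x + 2*z) = -4*x + 2*z
  ∂Q/∂x - ∂P/∂y = (2*x) - (-2*x) = 4*x.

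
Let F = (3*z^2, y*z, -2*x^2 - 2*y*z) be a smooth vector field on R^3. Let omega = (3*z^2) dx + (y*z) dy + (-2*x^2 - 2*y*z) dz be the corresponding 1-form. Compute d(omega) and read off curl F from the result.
d(omega) = (-y - 2*z) dy ∧ dz + (4*x + 6*z) dz ∧ dx + (0) dx ∧ dy; curl F = (-y - 2*z, 4*x + 6*z, 0)

d omega = sum_{i<j} (∂f_j/∂x_i - ∂f_i/∂x_j) dx_i ∧ dx_j. Under the identification (dy ∧ dz, dz ∧ dx, dx ∧ dy) ↔ (e_x, e_y, e_z), the coefficients are exactly the components of curl F. Compute:
  ∂R/∂y - ∂Q/∂z = (-2*z) - (y) = -y - 2*z
  ∂P/∂z - ∂R/∂x = (6*z) - (-4*x) = 4*x + 6*z
  ∂Q/∂x - ∂P/∂y = (0) - (0) = 0.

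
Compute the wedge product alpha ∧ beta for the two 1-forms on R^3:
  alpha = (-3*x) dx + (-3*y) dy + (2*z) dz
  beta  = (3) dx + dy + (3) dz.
alpha ∧ beta = (-3*x + 9*y) dx ∧ dy + (-9*x - 6*z) dx ∧ dz + (-9*y - 2*z) dy ∧ dz

Distribute the wedge, using dx_i ∧ dx_j = -dx_j ∧ dx_i and dx_i ∧ dx_i = 0. For each pair (i, j) with i < j, the coefficient of dx_i ∧ dx_j in alpha ∧ beta is (alpha_i * beta_j - alpha_j * beta_i). Collecting: alpha ∧ beta = (-3*x + 9*y) dx ∧ dy + (-9*x - 6*z) dx ∧ dz + (-9*y - 2*z) dy ∧ dz.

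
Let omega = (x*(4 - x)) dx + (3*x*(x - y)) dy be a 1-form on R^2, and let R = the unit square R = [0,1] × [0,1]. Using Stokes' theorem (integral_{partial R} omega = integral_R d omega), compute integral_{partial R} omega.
integral_(partial R) omega = 3/2

Stokes: integral_partial_R omega = integral_R d omega with d omega = (∂Q/∂x - ∂P/∂y) dx ∧ dy.
  ∂Q/∂x = 6*x - 3*y
  ∂P/∂y = 0
  integrand = ∂Q/∂x - ∂P/∂y = 6*x - 3*y.
Integrating over R: integral_0^1 integral_0^1 (6*x - 3*y) dx dy = 3/2.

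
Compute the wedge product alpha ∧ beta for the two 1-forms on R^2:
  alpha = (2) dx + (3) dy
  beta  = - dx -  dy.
alpha ∧ beta = (1) dx ∧ dy

Distribute the wedge, using dx_i ∧ dx_j = -dx_j ∧ dx_i and dx_i ∧ dx_i = 0. For each pair (i, j) with i < j, the coefficient of dx_i ∧ dx_j in alpha ∧ beta is (alpha_i * beta_j - alpha_j * beta_i). Collecting: alpha ∧ beta = (1) dx ∧ dy.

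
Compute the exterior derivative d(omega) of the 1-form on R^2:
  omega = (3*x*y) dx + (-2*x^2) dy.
d(omega) = (-7*x) dx ∧ dy

For a 1-form omega = sum_i f_i dx_i, the exterior derivative is
  d(omega) = sum_{i < j} (∂f_j/∂x_i - ∂f_i/∂x_j) dx_i ∧ dx_j.
  coefficient of dx ∧ dy: ∂f_2/∂x - ∂f_1/∂y = ∂(-2*x^2)/∂x - ∂(3*x*y)/∂y = -7*x
Assembling: d(omega) = (-7*x) dx ∧ dy.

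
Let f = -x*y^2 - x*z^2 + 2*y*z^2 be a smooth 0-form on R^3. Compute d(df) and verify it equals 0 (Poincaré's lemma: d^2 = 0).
d(df) = 0

Step 1: df = sum_i (∂f/∂x_i) dx_i = (-y^2 - z^2) dx + (-2*x*y + 2*z^2) dy + (2*z*(-x + 2*y)) dz.
Step 2: Apply d again. Using the 1-form formula, the coefficient of dx ∧ dy in d(df) is ∂^2 f/∂x ∂y - ∂^2 f/∂y ∂x = (-2*y) - (-2*y) = 0 (equality of mixed partials for smooth f).
Similarly for dx ∧ dz and dy ∧ dz — all coefficients vanish. So d(df) = 0.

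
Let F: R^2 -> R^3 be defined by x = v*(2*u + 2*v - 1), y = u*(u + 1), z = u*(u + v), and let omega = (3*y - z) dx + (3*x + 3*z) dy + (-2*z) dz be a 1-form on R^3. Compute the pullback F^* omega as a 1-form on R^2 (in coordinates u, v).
F^* omega = (2*u^3 + 16*u^2*v + 3*u^2 + 8*u*v^2 + 9*u*v + 6*v^2 - 3*v) du + (u*(2*u^2 + 4*u*v + 4*u - 4*v^2 + 13*v - 3)) dv

Using F^*(f dg) = (f ∘ F) d(g ∘ F), substitute each coordinate x_i by F_i(u, v) in f_i, and replace dx_i by d F_i = (∂F_i/∂u) du + (∂F_i/∂v) dv.
  For the x component: f_1(F) = u*(2*u - v + 3); d F_1 = (2*v) du + (2*u + 4*v - 1) dv
  For the y component: f_2(F) = 3*u^2 + 9*u*v + 6*v^2 - 3*v; d F_2 = (2*u + 1) du + (0) dv
  For the z component: f_3(F) = 2*u*(-u - v); d F_3 = (2*u + v) du + (u) dv
Combining and collecting du, dv coefficients:
  coeff of du: 2*u^3 + 16*u^2*v + 3*u^2 + 8*u*v^2 + 9*u*v + 6*v^2 - 3*v
  coeff of dv: u*(2*u^2 + 4*u*v + 4*u - 4*v^2 + 13*v - 3)
F^* omega = (2*u^3 + 16*u^2*v + 3*u^2 + 8*u*v^2 + 9*u*v + 6*v^2 - 3*v) du + (u*(2*u^2 + 4*u*v + 4*u - 4*v^2 + 13*v - 3)) dv.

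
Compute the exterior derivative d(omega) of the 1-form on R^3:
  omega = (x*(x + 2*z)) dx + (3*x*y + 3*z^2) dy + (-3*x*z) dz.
d(omega) = (3*y) dx ∧ dy + (-2*x - 3*z) dx ∧ dz + (-6*z) dy ∧ dz

For a 1-form omega = sum_i f_i dx_i, the exterior derivative is
  d(omega) = sum_{i < j} (∂f_j/∂x_i - ∂f_i/∂x_j) dx_i ∧ dx_j.
  coefficient of dx ∧ dy: ∂f_2/∂x - ∂f_1/∂y = ∂(3*x*y + 3*z^2)/∂x - ∂(x*(x + 2*z))/∂y = 3*y
  coefficient of dx ∧ dz: ∂f_3/∂x - ∂f_1/∂z = ∂(-3*x*z)/∂x - ∂(x*(x + 2*z))/∂z = -2*x - 3*z
  coefficient of dy ∧ dz: ∂f_3/∂y - ∂f_2/∂z = ∂(-3*x*z)/∂y - ∂(3*x*y + 3*z^2)/∂z = -6*z
Assembling: d(omega) = (3*y) dx ∧ dy + (-2*x - 3*z) dx ∧ dz + (-6*z) dy ∧ dz.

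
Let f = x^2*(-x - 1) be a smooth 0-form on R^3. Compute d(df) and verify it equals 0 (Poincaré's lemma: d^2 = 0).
d(df) = 0

Step 1: df = sum_i (∂f/∂x_i) dx_i = (x*(-3*x - 2)) dx + (0) dy + (0) dz.
Step 2: Apply d again. Using the 1-form formula, the coefficient of dx ∧ dy in d(df) is ∂^2 f/∂x ∂y - ∂^2 f/∂y ∂x = (0) - (0) = 0 (equality of mixed partials for smooth f).
Similarly for dx ∧ dz and dy ∧ dz — all coefficients vanish. So d(df) = 0.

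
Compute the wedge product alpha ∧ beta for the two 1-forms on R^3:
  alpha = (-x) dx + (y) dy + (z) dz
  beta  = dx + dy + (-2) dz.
alpha ∧ beta = (-x - y) dx ∧ dy + (2*x - z) dx ∧ dz + (-2*y - z) dy ∧ dz

Distribute the wedge, using dx_i ∧ dx_j = -dx_j ∧ dx_i and dx_i ∧ dx_i = 0. For each pair (i, j) with i < j, the coefficient of dx_i ∧ dx_j in alpha ∧ beta is (alpha_i * beta_j - alpha_j * beta_i). Collecting: alpha ∧ beta = (-x - y) dx ∧ dy + (2*x - z) dx ∧ dz + (-2*y - z) dy ∧ dz.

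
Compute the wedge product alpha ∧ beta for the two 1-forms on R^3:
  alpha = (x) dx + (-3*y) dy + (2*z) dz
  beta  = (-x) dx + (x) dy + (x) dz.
alpha ∧ beta = (x*(x - 3*y)) dx ∧ dy + (x*(x + 2*z)) dx ∧ dz + (-x*(3*y + 2*z)) dy ∧ dz

Distribute the wedge, using dx_i ∧ dx_j = -dx_j ∧ dx_i and dx_i ∧ dx_i = 0. For each pair (i, j) with i < j, the coefficient of dx_i ∧ dx_j in alpha ∧ beta is (alpha_i * beta_j - alpha_j * beta_i). Collecting: alpha ∧ beta = (x*(x - 3*y)) dx ∧ dy + (x*(x + 2*z)) dx ∧ dz + (-x*(3*y + 2*z)) dy ∧ dz.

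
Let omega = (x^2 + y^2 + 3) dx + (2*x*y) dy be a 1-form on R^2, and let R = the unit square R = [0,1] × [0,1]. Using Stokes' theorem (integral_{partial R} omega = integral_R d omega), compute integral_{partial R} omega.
integral_(partial R) omega = 0

Stokes: integral_partial_R omega = integral_R d omega with d omega = (∂Q/∂x - ∂P/∂y) dx ∧ dy.
  ∂Q/∂x = 2*y
  ∂P/∂y = 2*y
  integrand = ∂Q/∂x - ∂P/∂y = 0.
Integrating over R: integral_0^1 integral_0^1 (0) dx dy = 0.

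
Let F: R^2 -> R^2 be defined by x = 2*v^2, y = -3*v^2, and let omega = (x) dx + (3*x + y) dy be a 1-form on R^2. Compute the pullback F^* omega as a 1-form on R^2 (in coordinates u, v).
F^* omega = (-10*v^3) dv

Using F^*(f dg) = (f ∘ F) d(g ∘ F), substitute each coordinate x_i by F_i(u, v) in f_i, and replace dx_i by d F_i = (∂F_i/∂u) du + (∂F_i/∂v) dv.
  For the x component: f_1(F) = 2*v^2; d F_1 = (0) du + (4*v) dv
  For the y component: f_2(F) = 3*v^2; d F_2 = (0) du + (-6*v) dv
Combining and collecting du, dv coefficients:
  coeff of du: 0
  coeff of dv: -10*v^3
F^* omega = (-10*v^3) dv.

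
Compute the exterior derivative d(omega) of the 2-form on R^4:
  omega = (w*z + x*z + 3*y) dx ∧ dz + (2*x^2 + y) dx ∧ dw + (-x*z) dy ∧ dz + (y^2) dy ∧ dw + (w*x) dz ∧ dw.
d(omega) = (-z - 3) dx ∧ dy ∧ dz + (w + z) dx ∧ dz ∧ dw + (-1) dx ∧ dy ∧ dw

For a 2-form omega = sum_{i<j} g_{ij} dx_i ∧ dx_j, the exterior derivative is
  d(omega) = sum_{i<j} d(g_{ij}) ∧ dx_i ∧ dx_j = sum_{i<j, k} (∂g_{ij}/∂x_k) dx_k ∧ dx_i ∧ dx_j.
Expand each term, using dx_k ∧ dx_i ∧ dx_j = sgn(permutation) dx_{(a)} ∧ dx_{(b)} ∧ dx_{(c)} with (a < b < c) sorted:
  d(w*z + x*z + 3*y) includes (∂/∂y)(w*z + x*z + 3*y) dy = (3) dy, which multiplied by dx ∧ dz gives (-3) dx ∧ dy ∧ dz
  d(w*z + x*z + 3*y) includes (∂/∂w)(w*z + x*z + 3*y) dw = (z) dw, which multiplied by dx ∧ dz gives (z) dx ∧ dz ∧ dw
  d(2*x^2 + y) includes (∂/∂y)(2*x^2 + y) dy = (1) dy, which multiplied by dx ∧ dw gives (-1) dx ∧ dy ∧ dw
  d(-x*z) includes (∂/∂x)(-x*z) dx = (-z) dx, which multiplied by dy ∧ dz gives (-z) dx ∧ dy ∧ dz
  d(w*x) includes (∂/∂x)(w*x) dx = (w) dx, which multiplied by dz ∧ dw gives (w) dx ∧ dz ∧ dw
Collecting like 3-forms: d(omega) = (-z - 3) dx ∧ dy ∧ dz + (w + z) dx ∧ dz ∧ dw + (-1) dx ∧ dy ∧ dw.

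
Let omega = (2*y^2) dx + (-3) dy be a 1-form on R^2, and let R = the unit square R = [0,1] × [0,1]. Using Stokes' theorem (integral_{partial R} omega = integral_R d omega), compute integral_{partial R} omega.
integral_(partial R) omega = -2

Stokes: integral_partial_R omega = integral_R d omega with d omega = (∂Q/∂x - ∂P/∂y) dx ∧ dy.
  ∂Q/∂x = 0
  ∂P/∂y = 4*y
  integrand = ∂Q/∂x - ∂P/∂y = -4*y.
Integrating over R: integral_0^1 integral_0^1 (-4*y) dx dy = -2.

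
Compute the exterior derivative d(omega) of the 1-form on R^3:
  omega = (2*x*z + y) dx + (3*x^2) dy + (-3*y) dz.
d(omega) = (6*x - 1) dx ∧ dy + (-2*x) dx ∧ dz + (-3) dy ∧ dz

For a 1-form omega = sum_i f_i dx_i, the exterior derivative is
  d(omega) = sum_{i < j} (∂f_j/∂x_i - ∂f_i/∂x_j) dx_i ∧ dx_j.
  coefficient of dx ∧ dy: ∂f_2/∂x - ∂f_1/∂y = ∂(3*x^2)/∂x - ∂(2*x*z + y)/∂y = 6*x - 1
  coefficient of dx ∧ dz: ∂f_3/∂x - ∂f_1/∂z = ∂(-3*y)/∂x - ∂(2*x*z + y)/∂z = -2*x
  coefficient of dy ∧ dz: ∂f_3/∂y - ∂f_2/∂z = ∂(-3*y)/∂y - ∂(3*x^2)/∂z = -3
Assembling: d(omega) = (6*x - 1) dx ∧ dy + (-2*x) dx ∧ dz + (-3) dy ∧ dz.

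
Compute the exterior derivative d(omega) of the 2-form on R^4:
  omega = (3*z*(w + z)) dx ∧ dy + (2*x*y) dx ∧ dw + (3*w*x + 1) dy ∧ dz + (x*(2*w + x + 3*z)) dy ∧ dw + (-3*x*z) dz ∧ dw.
d(omega) = (6*w + 6*z) dx ∧ dy ∧ dz + (2*w + 6*z) dx ∧ dy ∧ dw + (-3*z) dx ∧ dz ∧ dw

For a 2-form omega = sum_{i<j} g_{ij} dx_i ∧ dx_j, the exterior derivative is
  d(omega) = sum_{i<j} d(g_{ij}) ∧ dx_i ∧ dx_j = sum_{i<j, k} (∂g_{ij}/∂x_k) dx_k ∧ dx_i ∧ dx_j.
Expand each term, using dx_k ∧ dx_i ∧ dx_j = sgn(permutation) dx_{(a)} ∧ dx_{(b)} ∧ dx_{(c)} with (a < b < c) sorted:
  d(3*z*(w + z)) includes (∂/∂z)(3*z*(w + z)) dz = (3*w + 6*z) dz, which multiplied by dx ∧ dy gives (3*w + 6*z) dx ∧ dy ∧ dz
  d(3*z*(w + z)) includes (∂/∂w)(3*z*(w + z)) dw = (3*z) dw, which multiplied by dx ∧ dy gives (3*z) dx ∧ dy ∧ dw
  d(2*x*y) includes (∂/∂y)(2*x*y) dy = (2*x) dy, which multiplied by dx ∧ dw gives (-2*x) dx ∧ dy ∧ dw
  d(3*w*x + 1) includes (∂/∂x)(3*w*x + 1) dx = (3*w) dx, which multiplied by dy ∧ dz gives (3*w) dx ∧ dy ∧ dz
  d(3*w*x + 1) includes (∂/∂w)(3*w*x + 1) dw = (3*x) dw, which multiplied by dy ∧ dz gives (3*x) dy ∧ dz ∧ dw
  d(x*(2*w + x + 3*z)) includes (∂/∂x)(x*(2*w + x + 3*z)) dx = (2*w + 2*x + 3*z) dx, which multiplied by dy ∧ dw gives (2*w + 2*x + 3*z) dx ∧ dy ∧ dw
  d(x*(2*w + x + 3*z)) includes (∂/∂z)(x*(2*w + x + 3*z)) dz = (3*x) dz, which multiplied by dy ∧ dw gives (-3*x) dy ∧ dz ∧ dw
  d(-3*x*z) includes (∂/∂x)(-3*x*z) dx = (-3*z) dx, which multiplied by dz ∧ dw gives (-3*z) dx ∧ dz ∧ dw
Collecting like 3-forms: d(omega) = (6*w + 6*z) dx ∧ dy ∧ dz + (2*w + 6*z) dx ∧ dy ∧ dw + (-3*z) dx ∧ dz ∧ dw.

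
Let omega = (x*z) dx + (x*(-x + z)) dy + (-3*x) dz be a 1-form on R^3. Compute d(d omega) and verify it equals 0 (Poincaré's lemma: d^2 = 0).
d(d omega) = 0

Step 1: d omega = sum_{i<j} (∂f_j/∂x_i - ∂f_i/∂x_j) dx_i ∧ dx_j:
  coeff of dx ∧ dy: -2*x + z
  coeff of dx ∧ dz: -x - 3
  coeff of dy ∧ dz: -x
Step 2: Apply d again to each 2-form coefficient. The only possible 3-form in R^3 is dx ∧ dy ∧ dz, with coefficient
  ∂(coeff of dy∧dz)/∂x - ∂(coeff of dx∧dz)/∂y + ∂(coeff of dx∧dy)/∂z
  = ∂/∂x (-x) - ∂/∂y (-x - 3) + ∂/∂z (-2*x + z).
Each of these terms simplifies to sums of mixed partials that cancel in pairs. The result is 0 (by equality of mixed partials for smooth functions — Schwarz / Clairaut).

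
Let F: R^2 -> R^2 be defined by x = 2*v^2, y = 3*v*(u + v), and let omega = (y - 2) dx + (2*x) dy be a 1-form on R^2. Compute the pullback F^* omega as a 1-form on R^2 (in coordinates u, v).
F^* omega = (12*v^3) du + (4*v*(6*u*v + 9*v^2 - 2)) dv

Using F^*(f dg) = (f ∘ F) d(g ∘ F), substitute each coordinate x_i by F_i(u, v) in f_i, and replace dx_i by d F_i = (∂F_i/∂u) du + (∂F_i/∂v) dv.
  For the x component: f_1(F) = 3*u*v + 3*v^2 - 2; d F_1 = (0) du + (4*v) dv
  For the y component: f_2(F) = 4*v^2; d F_2 = (3*v) du + (3*u + 6*v) dv
Combining and collecting du, dv coefficients:
  coeff of du: 12*v^3
  coeff of dv: 4*v*(6*u*v + 9*v^2 - 2)
F^* omega = (12*v^3) du + (4*v*(6*u*v + 9*v^2 - 2)) dv.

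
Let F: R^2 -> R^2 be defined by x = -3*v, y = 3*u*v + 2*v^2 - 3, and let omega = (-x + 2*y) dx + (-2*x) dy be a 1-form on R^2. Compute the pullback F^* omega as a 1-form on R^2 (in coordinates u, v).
F^* omega = (18*v^2) du + (12*v^2 - 9*v + 18) dv

Using F^*(f dg) = (f ∘ F) d(g ∘ F), substitute each coordinate x_i by F_i(u, v) in f_i, and replace dx_i by d F_i = (∂F_i/∂u) du + (∂F_i/∂v) dv.
  For the x component: f_1(F) = 6*u*v + 4*v^2 + 3*v - 6; d F_1 = (0) du + (-3) dv
  For the y component: f_2(F) = 6*v; d F_2 = (3*v) du + (3*u + 4*v) dv
Combining and collecting du, dv coefficients:
  coeff of du: 18*v^2
  coeff of dv: 12*v^2 - 9*v + 18
F^* omega = (18*v^2) du + (12*v^2 - 9*v + 18) dv.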